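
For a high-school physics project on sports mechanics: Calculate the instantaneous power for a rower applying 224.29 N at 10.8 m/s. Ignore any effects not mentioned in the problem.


P = F * v
P = 224.29 * 10.8
P = 2422.332 W

2422.332 W


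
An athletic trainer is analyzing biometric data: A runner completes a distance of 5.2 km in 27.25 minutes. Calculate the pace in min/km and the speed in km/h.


Pace = time / distance = 27.25 min / 5.2 km = 5.2404 min/km
Speed = distance / time_in_hours = 5.2 / 0.4542 hr
Speed = 11.4495 km/h

5.2404 min/km, 11.4495 km/h


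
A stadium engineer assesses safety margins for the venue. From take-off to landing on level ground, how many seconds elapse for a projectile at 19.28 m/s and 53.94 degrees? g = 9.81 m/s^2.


T = 2*v*sin(theta)/g
sin(theta) = sin(53.94 deg) = 0.8084
T = 2*19.28*0.8084 / 9.81
T = 31.1719 / 9.81 = 3.1776 s

3.1776 s


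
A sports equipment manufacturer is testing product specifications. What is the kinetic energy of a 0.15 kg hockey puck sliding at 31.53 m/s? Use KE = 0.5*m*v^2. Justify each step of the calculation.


KE = 0.5 * m * v^2
KE = 0.5 * 0.15 * 31.53^2
KE = 0.5 * 0.15 * 994.1409 = 74.5606 J

74.5606 J


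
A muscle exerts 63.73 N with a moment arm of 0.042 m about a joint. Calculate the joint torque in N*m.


tau = F * d
tau = 63.73 * 0.042
tau = 2.6767 N*m

2.6767 N*m


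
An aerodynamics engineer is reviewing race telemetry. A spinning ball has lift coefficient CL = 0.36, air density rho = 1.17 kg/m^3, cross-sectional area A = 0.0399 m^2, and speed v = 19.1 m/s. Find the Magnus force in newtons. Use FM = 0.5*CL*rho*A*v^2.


FM = 0.5 * CL * rho * A * v^2
FM = 0.5 * 0.36 * 1.17 * 0.0399 * 19.1^2
v^2 = 364.81
FM = 0.5 * 0.36 * 1.17 * 0.0399 * 364.81 = 3.0655 N

3.0655 N


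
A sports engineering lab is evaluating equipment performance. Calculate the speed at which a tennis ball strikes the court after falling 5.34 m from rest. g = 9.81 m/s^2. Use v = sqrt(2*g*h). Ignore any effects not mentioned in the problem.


v = sqrt(2 * g * h)
v = sqrt(2 * 9.81 * 5.34)
v = sqrt(104.7708) = 10.2358 m/s

10.2358 m/s


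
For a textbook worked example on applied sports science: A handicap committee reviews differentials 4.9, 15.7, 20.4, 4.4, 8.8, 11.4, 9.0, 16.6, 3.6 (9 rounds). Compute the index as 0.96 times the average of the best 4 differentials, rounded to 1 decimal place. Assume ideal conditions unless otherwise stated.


All differentials: 4.9, 15.7, 20.4, 4.4, 8.8, 11.4, 9.0, 16.6, 3.6
Sorted: 3.6, 4.4, 4.9, 8.8, 9.0, 11.4, 15.7, 16.6, 20.4
Best 4: 3.6, 4.4, 4.9, 8.8
Average of best = 21.7 / 4 = 5.425
Raw index = 5.425 * 0.96 = 5.208
Handicap index = round(5.208, 1) = 5.2

5.2


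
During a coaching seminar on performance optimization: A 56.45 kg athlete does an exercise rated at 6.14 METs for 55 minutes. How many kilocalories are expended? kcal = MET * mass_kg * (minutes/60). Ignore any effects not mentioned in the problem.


kcal = MET * mass * time_hr
Convert time: 55 min = 0.9167 hr
kcal = 6.14 * 56.45 * 0.9167
kcal = 317.7194 kcal

317.7194 kcal


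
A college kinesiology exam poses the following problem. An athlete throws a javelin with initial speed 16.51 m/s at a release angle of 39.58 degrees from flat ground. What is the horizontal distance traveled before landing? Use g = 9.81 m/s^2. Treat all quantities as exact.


R = v^2 * sin(2*theta) / g
Convert angle to radians: theta = 39.58 deg = 0.6908 rad
sin(2*theta) = sin(1.3816) = 0.9822
R = 16.51^2 * 0.9822 / 9.81
R = 272.5801 * 0.9822 / 9.81 = 27.2901 m

27.2901 m


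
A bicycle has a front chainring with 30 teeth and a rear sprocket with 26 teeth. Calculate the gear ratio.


GR = front_teeth / rear_teeth
GR = 30 / 26
GR = 1.1538

1.1538


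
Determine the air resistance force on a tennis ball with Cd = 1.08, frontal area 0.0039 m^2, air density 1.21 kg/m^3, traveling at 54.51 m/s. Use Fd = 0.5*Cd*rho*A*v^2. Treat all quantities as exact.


Fd = 0.5 * Cd * rho * A * v^2
Fd = 0.5 * 1.08 * 1.21 * 0.0039 * 54.51^2
v^2 = 2971.3401
Fd = 0.5 * 1.08 * 1.21 * 0.0039 * 2971.3401 = 7.5717 N

7.5717 N


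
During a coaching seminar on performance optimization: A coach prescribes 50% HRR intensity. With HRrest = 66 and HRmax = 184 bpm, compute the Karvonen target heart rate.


Target = HRrest + pct*(HRmax - HRrest)
Heart rate reserve = HRmax - HRrest = 184 - 66 = 118 bpm
Fraction = 50% = 0.5
Target = 66 + 0.5 * 118
Target = 66 + 59 = 125 bpm

125 bpm


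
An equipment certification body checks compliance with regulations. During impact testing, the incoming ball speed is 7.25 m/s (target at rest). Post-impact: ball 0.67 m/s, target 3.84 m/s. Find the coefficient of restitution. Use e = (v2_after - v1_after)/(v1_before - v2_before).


e = (v2_after - v1_after) / (v1_before - v2_before)
Numerator = 3.84 - 0.67 = 3.17
Denominator = 7.25 - 0 = 7.25
e = 3.17 / 7.25 = 0.4372

0.4372


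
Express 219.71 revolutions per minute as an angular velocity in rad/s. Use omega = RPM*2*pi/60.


omega = RPM * 2 * pi / 60
omega = 219.71 * 2 * 3.14159 / 60
omega = 1380.4786 / 60 = 23.008 rad/s

23.008 rad/s


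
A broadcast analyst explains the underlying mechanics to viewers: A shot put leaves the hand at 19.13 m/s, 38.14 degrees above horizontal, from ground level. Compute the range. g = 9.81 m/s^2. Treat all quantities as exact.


R = v^2 * sin(2*theta) / g
Convert angle to radians: theta = 38.14 deg = 0.6657 rad
sin(2*theta) = sin(1.3313) = 0.9715
R = 19.13^2 * 0.9715 / 9.81
R = 365.9569 * 0.9715 / 9.81 = 36.24 m

36.24 m


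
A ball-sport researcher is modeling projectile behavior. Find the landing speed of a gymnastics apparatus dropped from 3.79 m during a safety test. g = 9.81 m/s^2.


v = sqrt(2 * g * h)
v = sqrt(2 * 9.81 * 3.79)
v = sqrt(74.3598) = 8.6232 m/s

8.6232 m/s


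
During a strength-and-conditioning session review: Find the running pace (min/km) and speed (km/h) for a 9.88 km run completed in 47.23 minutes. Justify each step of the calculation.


Pace = time / distance = 47.23 min / 9.88 km = 4.7804 min/km
Speed = distance / time_in_hours = 9.88 / 0.7872 hr
Speed = 12.5513 km/h

4.7804 min/km, 12.5513 km/h


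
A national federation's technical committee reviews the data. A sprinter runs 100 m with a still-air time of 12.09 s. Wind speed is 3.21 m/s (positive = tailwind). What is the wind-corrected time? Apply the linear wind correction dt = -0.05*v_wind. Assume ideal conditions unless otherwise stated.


dt = -0.05 * v_wind = -0.05 * 3.21 = -0.1605 s
t_corrected = t_still + dt = 12.09 + (-0.1605)
t_corrected = 11.9295 s

11.9295 s


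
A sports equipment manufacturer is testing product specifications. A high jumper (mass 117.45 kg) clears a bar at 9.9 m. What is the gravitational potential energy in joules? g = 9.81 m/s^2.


PE = m * g * h
PE = 117.45 * 9.81 * 9.9
PE = 1152.1845 * 9.9 = 11406.6266 J

11406.6266 J


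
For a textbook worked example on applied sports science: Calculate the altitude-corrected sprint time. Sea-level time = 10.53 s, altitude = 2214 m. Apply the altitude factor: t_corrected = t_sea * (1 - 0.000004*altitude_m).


Correction factor = 1 - 0.000004 * 2214 = 0.991144
t_corrected = t_sea * factor = 10.53 * 0.991144
t_corrected = 10.4367 s

10.4367 s


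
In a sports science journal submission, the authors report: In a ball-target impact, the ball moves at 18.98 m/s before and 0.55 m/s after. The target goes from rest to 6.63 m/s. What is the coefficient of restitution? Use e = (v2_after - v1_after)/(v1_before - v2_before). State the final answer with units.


e = (v2_after - v1_after) / (v1_before - v2_before)
Numerator = 6.63 - 0.55 = 6.08
Denominator = 18.98 - 0 = 18.98
e = 6.08 / 18.98 = 0.3203

0.3203


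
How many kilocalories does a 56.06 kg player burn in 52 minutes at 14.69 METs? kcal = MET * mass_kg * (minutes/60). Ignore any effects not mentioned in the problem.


kcal = MET * mass * time_hr
Convert time: 52 min = 0.8667 hr
kcal = 14.69 * 56.06 * 0.8667
kcal = 713.7185 kcal

713.7185 kcal


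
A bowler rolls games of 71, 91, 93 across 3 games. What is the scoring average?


Average = sum / n
Sum = 255
Average = 255 / 3 = 85

85


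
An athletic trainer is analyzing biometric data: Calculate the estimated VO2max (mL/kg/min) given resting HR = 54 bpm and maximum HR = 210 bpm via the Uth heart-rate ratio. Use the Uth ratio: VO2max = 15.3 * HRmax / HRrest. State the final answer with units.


VO2max = 15.3 * HRmax / HRrest
VO2max = 15.3 * 210 / 54
VO2max = 3213 / 54 = 59.5 mL/kg/min

59.5 mL/kg/min


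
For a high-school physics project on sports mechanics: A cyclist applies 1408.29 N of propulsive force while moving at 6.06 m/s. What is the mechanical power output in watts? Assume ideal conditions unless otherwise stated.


P = F * v
P = 1408.29 * 6.06
P = 8534.2374 W

8534.2374 W


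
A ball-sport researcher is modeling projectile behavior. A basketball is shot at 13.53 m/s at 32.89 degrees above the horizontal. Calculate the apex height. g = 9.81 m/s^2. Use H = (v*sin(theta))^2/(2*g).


H = (v*sin(theta))^2 / (2*g)
vy = v*sin(theta) = 13.53 * sin(32.89 deg) = 7.3472 m/s
H = vy^2 / (2*g) = 53.9809 / (2*9.81)
H = 53.9809 / 19.62 = 2.7513 m

2.7513 m


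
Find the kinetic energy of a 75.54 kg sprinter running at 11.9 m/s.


KE = 0.5 * m * v^2
KE = 0.5 * 75.54 * 11.9^2
KE = 0.5 * 75.54 * 141.61 = 5348.6097 J

5348.6097 J


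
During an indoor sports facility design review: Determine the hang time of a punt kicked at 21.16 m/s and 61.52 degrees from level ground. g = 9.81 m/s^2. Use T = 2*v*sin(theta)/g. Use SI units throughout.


T = 2*v*sin(theta)/g
sin(theta) = sin(61.52 deg) = 0.879
T = 2*21.16*0.879 / 9.81
T = 37.1986 / 9.81 = 3.7919 s

3.7919 s


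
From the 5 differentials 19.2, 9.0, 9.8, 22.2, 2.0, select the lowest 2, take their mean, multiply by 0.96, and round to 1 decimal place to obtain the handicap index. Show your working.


All differentials: 19.2, 9.0, 9.8, 22.2, 2.0
Sorted: 2.0, 9.0, 9.8, 19.2, 22.2
Best 2: 2.0, 9.0
Average of best = 11 / 2 = 5.5
Raw index = 5.5 * 0.96 = 5.28
Handicap index = round(5.28, 1) = 5.3

5.3


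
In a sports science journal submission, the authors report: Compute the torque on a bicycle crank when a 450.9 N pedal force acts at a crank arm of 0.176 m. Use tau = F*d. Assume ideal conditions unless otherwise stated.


tau = F * d
tau = 450.9 * 0.176
tau = 79.3584 N*m

79.3584 N*m


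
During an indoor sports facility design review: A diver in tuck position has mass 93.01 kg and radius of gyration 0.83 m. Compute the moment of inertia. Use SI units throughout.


I = m * k^2
I = 93.01 * 0.83^2
I = 93.01 * 0.6889 = 64.0746 kg*m^2

64.0746 kg*m^2


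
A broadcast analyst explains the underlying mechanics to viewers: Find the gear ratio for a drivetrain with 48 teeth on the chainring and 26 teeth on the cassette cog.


GR = front_teeth / rear_teeth
GR = 48 / 26
GR = 1.8462

1.8462


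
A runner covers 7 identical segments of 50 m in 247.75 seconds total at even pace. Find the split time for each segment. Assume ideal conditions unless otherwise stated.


Split time = total_time / n_laps = 247.75 / 7
Split time = 35.3929 s per lap

35.3929 s


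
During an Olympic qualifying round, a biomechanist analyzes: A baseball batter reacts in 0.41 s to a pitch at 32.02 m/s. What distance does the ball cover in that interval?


d = v * t
d = 32.02 * 0.41
d = 13.1282 m

13.1282 m


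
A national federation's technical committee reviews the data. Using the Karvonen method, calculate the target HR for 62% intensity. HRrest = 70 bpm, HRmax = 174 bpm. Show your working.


Target = HRrest + pct*(HRmax - HRrest)
Heart rate reserve = HRmax - HRrest = 174 - 70 = 104 bpm
Fraction = 62% = 0.62
Target = 70 + 0.62 * 104
Target = 70 + 64.48 = 134.48 bpm

134.48 bpm


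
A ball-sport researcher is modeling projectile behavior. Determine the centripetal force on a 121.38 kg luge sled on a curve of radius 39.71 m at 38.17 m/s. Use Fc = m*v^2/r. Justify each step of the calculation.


Fc = m * v^2 / r
v^2 = 38.17^2 = 1456.9489
Fc = 121.38 * 1456.9489 / 39.71
Fc = 176844.4575 / 39.71 = 4453.3986 N

4453.3986 N


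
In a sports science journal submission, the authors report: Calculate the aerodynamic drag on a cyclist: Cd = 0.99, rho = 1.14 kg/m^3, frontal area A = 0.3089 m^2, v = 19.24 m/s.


Fd = 0.5 * Cd * rho * A * v^2
Fd = 0.5 * 0.99 * 1.14 * 0.3089 * 19.24^2
v^2 = 370.1776
Fd = 0.5 * 0.99 * 1.14 * 0.3089 * 370.1776 = 64.5265 N

64.5265 N


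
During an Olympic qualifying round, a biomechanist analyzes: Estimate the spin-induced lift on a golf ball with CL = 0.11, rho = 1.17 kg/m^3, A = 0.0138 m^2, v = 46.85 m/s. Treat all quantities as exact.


FM = 0.5 * CL * rho * A * v^2
FM = 0.5 * 0.11 * 1.17 * 0.0138 * 46.85^2
v^2 = 2194.9225
FM = 0.5 * 0.11 * 1.17 * 0.0138 * 2194.9225 = 1.9492 N

1.9492 N


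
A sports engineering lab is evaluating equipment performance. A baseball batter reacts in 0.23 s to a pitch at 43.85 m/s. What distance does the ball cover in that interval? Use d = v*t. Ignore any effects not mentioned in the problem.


d = v * t
d = 43.85 * 0.23
d = 10.0855 m

10.0855 m


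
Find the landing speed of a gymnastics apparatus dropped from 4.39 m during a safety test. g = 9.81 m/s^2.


v = sqrt(2 * g * h)
v = sqrt(2 * 9.81 * 4.39)
v = sqrt(86.1318) = 9.2807 m/s

9.2807 m/s


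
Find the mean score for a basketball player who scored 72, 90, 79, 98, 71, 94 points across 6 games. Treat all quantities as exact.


Average = sum / n
Sum = 504
Average = 504 / 6 = 84

84


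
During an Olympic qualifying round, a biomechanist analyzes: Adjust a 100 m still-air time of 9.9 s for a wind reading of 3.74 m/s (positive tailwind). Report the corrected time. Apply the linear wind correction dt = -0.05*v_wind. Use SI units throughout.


dt = -0.05 * v_wind = -0.05 * 3.74 = -0.187 s
t_corrected = t_still + dt = 9.9 + (-0.187)
t_corrected = 9.713 s

9.713 s


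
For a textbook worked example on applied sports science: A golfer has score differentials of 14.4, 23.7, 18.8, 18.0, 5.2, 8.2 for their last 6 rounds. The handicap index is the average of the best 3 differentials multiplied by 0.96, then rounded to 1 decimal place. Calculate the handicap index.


All differentials: 14.4, 23.7, 18.8, 18.0, 5.2, 8.2
Sorted: 5.2, 8.2, 14.4, 18.0, 18.8, 23.7
Best 3: 5.2, 8.2, 14.4
Average of best = 27.8 / 3 = 9.2667
Raw index = 9.2667 * 0.96 = 8.896
Handicap index = round(8.896, 1) = 8.9

8.9


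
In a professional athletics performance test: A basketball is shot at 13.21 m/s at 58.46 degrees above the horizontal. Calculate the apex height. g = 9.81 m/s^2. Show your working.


H = (v*sin(theta))^2 / (2*g)
vy = v*sin(theta) = 13.21 * sin(58.46 deg) = 11.2586 m/s
H = vy^2 / (2*g) = 126.7551 / (2*9.81)
H = 126.7551 / 19.62 = 6.4605 m

6.4605 m


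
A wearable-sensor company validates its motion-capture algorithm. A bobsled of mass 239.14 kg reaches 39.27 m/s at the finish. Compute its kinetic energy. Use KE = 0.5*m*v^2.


KE = 0.5 * m * v^2
KE = 0.5 * 239.14 * 39.27^2
KE = 0.5 * 239.14 * 1542.1329 = 184392.8309 J

184392.8309 J


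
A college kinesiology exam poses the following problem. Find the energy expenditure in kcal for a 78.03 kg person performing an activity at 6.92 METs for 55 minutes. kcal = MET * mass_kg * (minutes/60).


kcal = MET * mass * time_hr
Convert time: 55 min = 0.9167 hr
kcal = 6.92 * 78.03 * 0.9167
kcal = 494.9703 kcal

494.9703 kcal


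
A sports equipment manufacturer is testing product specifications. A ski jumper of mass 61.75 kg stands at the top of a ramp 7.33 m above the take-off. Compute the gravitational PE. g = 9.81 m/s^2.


PE = m * g * h
PE = 61.75 * 9.81 * 7.33
PE = 605.7675 * 7.33 = 4440.2758 J

4440.2758 J


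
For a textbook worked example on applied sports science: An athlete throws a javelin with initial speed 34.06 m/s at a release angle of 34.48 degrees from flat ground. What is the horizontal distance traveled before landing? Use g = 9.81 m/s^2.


R = v^2 * sin(2*theta) / g
Convert angle to radians: theta = 34.48 deg = 0.6018 rad
sin(2*theta) = sin(1.2036) = 0.9333
R = 34.06^2 * 0.9333 / 9.81
R = 1160.0836 * 0.9333 / 9.81 = 110.3711 m

110.3711 m


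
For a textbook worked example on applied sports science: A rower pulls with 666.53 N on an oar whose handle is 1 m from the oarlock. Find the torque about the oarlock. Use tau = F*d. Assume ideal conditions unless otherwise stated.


tau = F * d
tau = 666.53 * 1
tau = 666.53 N*m

666.53 N*m


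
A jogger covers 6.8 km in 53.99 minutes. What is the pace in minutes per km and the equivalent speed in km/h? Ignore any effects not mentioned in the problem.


Pace = time / distance = 53.99 min / 6.8 km = 7.9397 min/km
Speed = distance / time_in_hours = 6.8 / 0.8998 hr
Speed = 7.557 km/h

7.9397 min/km, 7.557 km/h


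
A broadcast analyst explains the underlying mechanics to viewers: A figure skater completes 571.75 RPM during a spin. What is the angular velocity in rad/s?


omega = RPM * 2 * pi / 60
omega = 571.75 * 2 * 3.14159 / 60
omega = 3592.4112 / 60 = 59.8735 rad/s

59.8735 rad/s


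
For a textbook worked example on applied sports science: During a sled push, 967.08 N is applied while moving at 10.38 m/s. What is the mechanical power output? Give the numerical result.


P = F * v
P = 967.08 * 10.38
P = 10038.2904 W

10038.2904 W


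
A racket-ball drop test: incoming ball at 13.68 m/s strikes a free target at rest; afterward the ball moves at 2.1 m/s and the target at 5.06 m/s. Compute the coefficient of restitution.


e = (v2_after - v1_after) / (v1_before - v2_before)
Numerator = 5.06 - 2.1 = 2.96
Denominator = 13.68 - 0 = 13.68
e = 2.96 / 13.68 = 0.2164

0.2164


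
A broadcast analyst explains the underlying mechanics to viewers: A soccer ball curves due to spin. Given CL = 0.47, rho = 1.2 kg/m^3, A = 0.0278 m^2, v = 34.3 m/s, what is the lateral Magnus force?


FM = 0.5 * CL * rho * A * v^2
FM = 0.5 * 0.47 * 1.2 * 0.0278 * 34.3^2
v^2 = 1176.49
FM = 0.5 * 0.47 * 1.2 * 0.0278 * 1176.49 = 9.2232 N

9.2232 N


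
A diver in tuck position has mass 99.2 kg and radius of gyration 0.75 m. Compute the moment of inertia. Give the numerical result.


I = m * k^2
I = 99.2 * 0.75^2
I = 99.2 * 0.5625 = 55.8 kg*m^2

55.8 kg*m^2


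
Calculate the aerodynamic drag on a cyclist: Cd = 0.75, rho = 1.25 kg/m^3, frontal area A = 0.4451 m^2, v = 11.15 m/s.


Fd = 0.5 * Cd * rho * A * v^2
Fd = 0.5 * 0.75 * 1.25 * 0.4451 * 11.15^2
v^2 = 124.3225
Fd = 0.5 * 0.75 * 1.25 * 0.4451 * 124.3225 = 25.9387 N

25.9387 N


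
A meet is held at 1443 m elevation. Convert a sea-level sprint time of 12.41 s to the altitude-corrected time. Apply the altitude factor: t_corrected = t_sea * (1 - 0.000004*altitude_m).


Correction factor = 1 - 0.000004 * 1443 = 0.994228
t_corrected = t_sea * factor = 12.41 * 0.994228
t_corrected = 12.3384 s

12.3384 s


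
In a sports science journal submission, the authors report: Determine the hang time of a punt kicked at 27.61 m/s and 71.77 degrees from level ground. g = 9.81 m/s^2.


T = 2*v*sin(theta)/g
sin(theta) = sin(71.77 deg) = 0.9498
T = 2*27.61*0.9498 / 9.81
T = 52.4484 / 9.81 = 5.3464 s

5.3464 s


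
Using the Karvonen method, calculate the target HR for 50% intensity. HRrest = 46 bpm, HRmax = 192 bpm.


Target = HRrest + pct*(HRmax - HRrest)
Heart rate reserve = HRmax - HRrest = 192 - 46 = 146 bpm
Fraction = 50% = 0.5
Target = 46 + 0.5 * 146
Target = 46 + 73 = 119 bpm

119 bpm


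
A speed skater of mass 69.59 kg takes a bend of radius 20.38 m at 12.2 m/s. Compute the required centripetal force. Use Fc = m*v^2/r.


Fc = m * v^2 / r
v^2 = 12.2^2 = 148.84
Fc = 69.59 * 148.84 / 20.38
Fc = 10357.7756 / 20.38 = 508.2324 N

508.2324 N


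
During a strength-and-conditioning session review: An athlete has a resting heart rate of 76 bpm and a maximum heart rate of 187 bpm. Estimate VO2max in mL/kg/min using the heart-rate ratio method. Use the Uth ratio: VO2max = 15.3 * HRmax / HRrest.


VO2max = 15.3 * HRmax / HRrest
VO2max = 15.3 * 187 / 76
VO2max = 2861.1 / 76 = 37.6461 mL/kg/min

37.6461 mL/kg/min


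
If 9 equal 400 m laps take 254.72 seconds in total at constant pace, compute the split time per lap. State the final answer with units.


Split time = total_time / n_laps = 254.72 / 9
Split time = 28.3022 s per lap

28.3022 s


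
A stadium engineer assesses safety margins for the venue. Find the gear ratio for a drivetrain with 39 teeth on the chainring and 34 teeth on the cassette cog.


GR = front_teeth / rear_teeth
GR = 39 / 34
GR = 1.1471

1.1471


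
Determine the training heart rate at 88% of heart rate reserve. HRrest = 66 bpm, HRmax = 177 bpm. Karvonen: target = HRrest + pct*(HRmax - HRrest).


Target = HRrest + pct*(HRmax - HRrest)
Heart rate reserve = HRmax - HRrest = 177 - 66 = 111 bpm
Fraction = 88% = 0.88
Target = 66 + 0.88 * 111
Target = 66 + 97.68 = 163.68 bpm

163.68 bpm


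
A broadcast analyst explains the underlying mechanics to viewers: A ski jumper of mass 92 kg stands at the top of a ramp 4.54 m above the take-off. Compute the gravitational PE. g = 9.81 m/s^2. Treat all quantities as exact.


PE = m * g * h
PE = 92 * 9.81 * 4.54
PE = 902.52 * 4.54 = 4097.4408 J

4097.4408 J


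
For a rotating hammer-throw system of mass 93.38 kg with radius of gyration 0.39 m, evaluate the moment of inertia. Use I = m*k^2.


I = m * k^2
I = 93.38 * 0.39^2
I = 93.38 * 0.1521 = 14.2031 kg*m^2

14.2031 kg*m^2


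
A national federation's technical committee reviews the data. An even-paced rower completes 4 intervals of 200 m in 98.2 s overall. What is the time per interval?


Split time = total_time / n_laps = 98.2 / 4
Split time = 24.55 s per lap

24.55 s


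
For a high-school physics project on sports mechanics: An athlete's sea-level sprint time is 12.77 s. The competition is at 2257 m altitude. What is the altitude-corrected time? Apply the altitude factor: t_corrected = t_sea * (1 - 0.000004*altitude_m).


Correction factor = 1 - 0.000004 * 2257 = 0.990972
t_corrected = t_sea * factor = 12.77 * 0.990972
t_corrected = 12.6547 s

12.6547 s


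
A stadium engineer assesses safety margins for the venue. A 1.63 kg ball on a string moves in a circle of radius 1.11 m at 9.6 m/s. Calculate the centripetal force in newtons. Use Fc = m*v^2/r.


Fc = m * v^2 / r
v^2 = 9.6^2 = 92.16
Fc = 1.63 * 92.16 / 1.11
Fc = 150.2208 / 1.11 = 135.3341 N

135.3341 N


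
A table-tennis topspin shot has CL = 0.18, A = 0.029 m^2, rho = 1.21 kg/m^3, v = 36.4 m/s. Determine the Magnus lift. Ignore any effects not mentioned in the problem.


FM = 0.5 * CL * rho * A * v^2
FM = 0.5 * 0.18 * 1.21 * 0.029 * 36.4^2
v^2 = 1324.96
FM = 0.5 * 0.18 * 1.21 * 0.029 * 1324.96 = 4.1844 N

4.1844 N


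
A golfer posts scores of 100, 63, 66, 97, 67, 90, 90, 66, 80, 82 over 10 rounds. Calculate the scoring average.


Average = sum / n
Sum = 801
Average = 801 / 10 = 80.1

80.1


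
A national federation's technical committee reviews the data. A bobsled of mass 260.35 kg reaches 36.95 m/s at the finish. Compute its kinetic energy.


KE = 0.5 * m * v^2
KE = 0.5 * 260.35 * 36.95^2
KE = 0.5 * 260.35 * 1365.3025 = 177728.2529 J

177728.2529 J


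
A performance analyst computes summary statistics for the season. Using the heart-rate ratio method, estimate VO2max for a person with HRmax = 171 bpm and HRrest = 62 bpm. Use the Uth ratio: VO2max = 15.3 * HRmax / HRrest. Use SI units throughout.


VO2max = 15.3 * HRmax / HRrest
VO2max = 15.3 * 171 / 62
VO2max = 2616.3 / 62 = 42.1984 mL/kg/min

42.1984 mL/kg/min


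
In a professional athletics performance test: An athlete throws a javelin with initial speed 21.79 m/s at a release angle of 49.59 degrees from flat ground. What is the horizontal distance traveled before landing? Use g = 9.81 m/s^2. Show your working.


R = v^2 * sin(2*theta) / g
Convert angle to radians: theta = 49.59 deg = 0.8655 rad
sin(2*theta) = sin(1.731) = 0.9872
R = 21.79^2 * 0.9872 / 9.81
R = 474.8041 * 0.9872 / 9.81 = 47.7801 m

47.7801 m


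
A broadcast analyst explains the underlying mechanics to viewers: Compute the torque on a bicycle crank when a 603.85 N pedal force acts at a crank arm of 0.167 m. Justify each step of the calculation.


tau = F * d
tau = 603.85 * 0.167
tau = 100.843 N*m

100.843 N*m


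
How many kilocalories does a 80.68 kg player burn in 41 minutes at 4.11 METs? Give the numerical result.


kcal = MET * mass * time_hr
Convert time: 41 min = 0.6833 hr
kcal = 4.11 * 80.68 * 0.6833
kcal = 226.5898 kcal

226.5898 kcal


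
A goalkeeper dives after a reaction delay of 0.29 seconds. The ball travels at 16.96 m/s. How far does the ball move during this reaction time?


d = v * t
d = 16.96 * 0.29
d = 4.9184 m

4.9184 m


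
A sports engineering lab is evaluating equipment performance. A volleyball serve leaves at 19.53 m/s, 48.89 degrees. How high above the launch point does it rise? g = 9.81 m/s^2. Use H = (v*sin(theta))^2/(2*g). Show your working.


H = (v*sin(theta))^2 / (2*g)
vy = v*sin(theta) = 19.53 * sin(48.89 deg) = 14.7149 m/s
H = vy^2 / (2*g) = 216.5269 / (2*9.81)
H = 216.5269 / 19.62 = 11.036 m

11.036 m


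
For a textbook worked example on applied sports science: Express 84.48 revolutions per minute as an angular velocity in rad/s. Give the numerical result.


omega = RPM * 2 * pi / 60
omega = 84.48 * 2 * 3.14159 / 60
omega = 530.8035 / 60 = 8.8467 rad/s

8.8467 rad/s


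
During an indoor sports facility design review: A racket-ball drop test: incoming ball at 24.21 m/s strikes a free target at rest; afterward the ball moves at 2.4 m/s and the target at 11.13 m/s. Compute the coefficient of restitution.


e = (v2_after - v1_after) / (v1_before - v2_before)
Numerator = 11.13 - 2.4 = 8.73
Denominator = 24.21 - 0 = 24.21
e = 8.73 / 24.21 = 0.3606

0.3606


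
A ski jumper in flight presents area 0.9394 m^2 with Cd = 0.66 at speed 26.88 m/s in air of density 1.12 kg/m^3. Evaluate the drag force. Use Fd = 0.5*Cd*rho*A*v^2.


Fd = 0.5 * Cd * rho * A * v^2
Fd = 0.5 * 0.66 * 1.12 * 0.9394 * 26.88^2
v^2 = 722.5344
Fd = 0.5 * 0.66 * 1.12 * 0.9394 * 722.5344 = 250.8656 N

250.8656 N


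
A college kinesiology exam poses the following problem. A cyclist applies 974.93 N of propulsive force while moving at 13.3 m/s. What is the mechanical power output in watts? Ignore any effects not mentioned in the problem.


P = F * v
P = 974.93 * 13.3
P = 12966.569 W

12966.569 W


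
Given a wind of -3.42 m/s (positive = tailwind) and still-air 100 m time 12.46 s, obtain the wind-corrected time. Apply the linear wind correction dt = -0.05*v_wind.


dt = -0.05 * v_wind = -0.05 * -3.42 = 0.171 s
t_corrected = t_still + dt = 12.46 + (0.171)
t_corrected = 12.631 s

12.631 s


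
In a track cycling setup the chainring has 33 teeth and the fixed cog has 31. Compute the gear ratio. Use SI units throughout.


GR = front_teeth / rear_teeth
GR = 33 / 31
GR = 1.0645

1.0645


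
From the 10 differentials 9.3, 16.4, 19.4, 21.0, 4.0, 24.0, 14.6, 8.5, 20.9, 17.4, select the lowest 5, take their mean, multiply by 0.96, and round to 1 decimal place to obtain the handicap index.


All differentials: 9.3, 16.4, 19.4, 21.0, 4.0, 24.0, 14.6, 8.5, 20.9, 17.4
Sorted: 4.0, 8.5, 9.3, 14.6, 16.4, 17.4, 19.4, 20.9, 21.0, 24.0
Best 5: 4.0, 8.5, 9.3, 14.6, 16.4
Average of best = 52.8 / 5 = 10.56
Raw index = 10.56 * 0.96 = 10.1376
Handicap index = round(10.1376, 1) = 10.1

10.1


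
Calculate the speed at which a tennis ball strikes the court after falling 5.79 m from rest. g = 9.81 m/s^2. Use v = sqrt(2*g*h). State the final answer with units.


v = sqrt(2 * g * h)
v = sqrt(2 * 9.81 * 5.79)
v = sqrt(113.5998) = 10.6583 m/s

10.6583 m/s


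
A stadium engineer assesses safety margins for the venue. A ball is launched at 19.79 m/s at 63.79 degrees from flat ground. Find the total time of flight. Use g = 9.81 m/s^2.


T = 2*v*sin(theta)/g
sin(theta) = sin(63.79 deg) = 0.8972
T = 2*19.79*0.8972 / 9.81
T = 35.5104 / 9.81 = 3.6198 s

3.6198 s


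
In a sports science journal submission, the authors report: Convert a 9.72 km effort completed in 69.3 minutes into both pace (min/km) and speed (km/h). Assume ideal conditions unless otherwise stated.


Pace = time / distance = 69.3 min / 9.72 km = 7.1296 min/km
Speed = distance / time_in_hours = 9.72 / 1.155 hr
Speed = 8.4156 km/h

7.1296 min/km, 8.4156 km/h


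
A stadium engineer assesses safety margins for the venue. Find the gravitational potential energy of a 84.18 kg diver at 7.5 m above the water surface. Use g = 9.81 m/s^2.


PE = m * g * h
PE = 84.18 * 9.81 * 7.5
PE = 825.8058 * 7.5 = 6193.5435 J

6193.5435 J


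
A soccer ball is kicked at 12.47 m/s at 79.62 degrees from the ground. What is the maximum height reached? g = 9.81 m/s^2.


H = (v*sin(theta))^2 / (2*g)
vy = v*sin(theta) = 12.47 * sin(79.62 deg) = 12.2659 m/s
H = vy^2 / (2*g) = 150.4528 / (2*9.81)
H = 150.4528 / 19.62 = 7.6683 m

7.6683 m


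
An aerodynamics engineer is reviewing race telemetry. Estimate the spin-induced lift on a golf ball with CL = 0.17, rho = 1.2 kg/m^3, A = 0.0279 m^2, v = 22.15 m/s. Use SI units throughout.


FM = 0.5 * CL * rho * A * v^2
FM = 0.5 * 0.17 * 1.2 * 0.0279 * 22.15^2
v^2 = 490.6225
FM = 0.5 * 0.17 * 1.2 * 0.0279 * 490.6225 = 1.3962 N

1.3962 N


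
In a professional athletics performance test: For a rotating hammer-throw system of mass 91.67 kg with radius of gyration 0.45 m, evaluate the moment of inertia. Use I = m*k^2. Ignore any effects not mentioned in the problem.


I = m * k^2
I = 91.67 * 0.45^2
I = 91.67 * 0.2025 = 18.5632 kg*m^2

18.5632 kg*m^2


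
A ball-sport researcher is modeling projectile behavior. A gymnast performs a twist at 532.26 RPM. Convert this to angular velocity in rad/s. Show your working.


omega = RPM * 2 * pi / 60
omega = 532.26 * 2 * 3.14159 / 60
omega = 3344.2882 / 60 = 55.7381 rad/s

55.7381 rad/s


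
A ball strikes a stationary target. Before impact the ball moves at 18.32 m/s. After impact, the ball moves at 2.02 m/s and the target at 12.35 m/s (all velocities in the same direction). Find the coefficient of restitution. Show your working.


e = (v2_after - v1_after) / (v1_before - v2_before)
Numerator = 12.35 - 2.02 = 10.33
Denominator = 18.32 - 0 = 18.32
e = 10.33 / 18.32 = 0.5639

0.5639


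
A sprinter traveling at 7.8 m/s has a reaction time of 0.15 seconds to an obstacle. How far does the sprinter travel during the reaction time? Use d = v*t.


d = v * t
d = 7.8 * 0.15
d = 1.17 m

1.17 m


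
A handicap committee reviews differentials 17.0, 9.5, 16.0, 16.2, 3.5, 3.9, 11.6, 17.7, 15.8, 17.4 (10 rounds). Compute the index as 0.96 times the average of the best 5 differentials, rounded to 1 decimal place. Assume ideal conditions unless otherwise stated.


All differentials: 17.0, 9.5, 16.0, 16.2, 3.5, 3.9, 11.6, 17.7, 15.8, 17.4
Sorted: 3.5, 3.9, 9.5, 11.6, 15.8, 16.0, 16.2, 17.0, 17.4, 17.7
Best 5: 3.5, 3.9, 9.5, 11.6, 15.8
Average of best = 44.3 / 5 = 8.86
Raw index = 8.86 * 0.96 = 8.5056
Handicap index = round(8.5056, 1) = 8.5

8.5


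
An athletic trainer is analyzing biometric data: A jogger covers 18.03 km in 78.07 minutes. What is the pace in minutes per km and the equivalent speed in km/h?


Pace = time / distance = 78.07 min / 18.03 km = 4.33 min/km
Speed = distance / time_in_hours = 18.03 / 1.3012 hr
Speed = 13.8568 km/h

4.33 min/km, 13.8568 km/h


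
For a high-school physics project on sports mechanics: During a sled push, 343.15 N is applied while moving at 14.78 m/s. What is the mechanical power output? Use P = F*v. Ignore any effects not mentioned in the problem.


P = F * v
P = 343.15 * 14.78
P = 5071.757 W

5071.757 W


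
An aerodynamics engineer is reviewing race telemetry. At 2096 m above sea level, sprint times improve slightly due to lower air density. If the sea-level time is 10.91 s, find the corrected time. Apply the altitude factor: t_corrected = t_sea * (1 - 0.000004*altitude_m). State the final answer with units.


Correction factor = 1 - 0.000004 * 2096 = 0.991616
t_corrected = t_sea * factor = 10.91 * 0.991616
t_corrected = 10.8185 s

10.8185 s


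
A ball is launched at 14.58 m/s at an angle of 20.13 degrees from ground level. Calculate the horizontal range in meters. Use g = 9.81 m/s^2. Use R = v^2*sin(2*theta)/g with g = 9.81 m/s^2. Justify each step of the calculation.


R = v^2 * sin(2*theta) / g
Convert angle to radians: theta = 20.13 deg = 0.3513 rad
sin(2*theta) = sin(0.7027) = 0.6463
R = 14.58^2 * 0.6463 / 9.81
R = 212.5764 * 0.6463 / 9.81 = 14.004 m

14.004 m


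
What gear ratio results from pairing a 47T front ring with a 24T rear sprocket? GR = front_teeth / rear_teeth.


GR = front_teeth / rear_teeth
GR = 47 / 24
GR = 1.9583

1.9583


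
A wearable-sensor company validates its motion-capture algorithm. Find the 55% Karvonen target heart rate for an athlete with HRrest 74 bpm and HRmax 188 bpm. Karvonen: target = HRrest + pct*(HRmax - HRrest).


Target = HRrest + pct*(HRmax - HRrest)
Heart rate reserve = HRmax - HRrest = 188 - 74 = 114 bpm
Fraction = 55% = 0.55
Target = 74 + 0.55 * 114
Target = 74 + 62.7 = 136.7 bpm

136.7 bpm


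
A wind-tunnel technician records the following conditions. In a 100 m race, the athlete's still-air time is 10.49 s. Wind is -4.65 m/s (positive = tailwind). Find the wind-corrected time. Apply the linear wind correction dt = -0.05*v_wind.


dt = -0.05 * v_wind = -0.05 * -4.65 = 0.2325 s
t_corrected = t_still + dt = 10.49 + (0.2325)
t_corrected = 10.7225 s

10.7225 s


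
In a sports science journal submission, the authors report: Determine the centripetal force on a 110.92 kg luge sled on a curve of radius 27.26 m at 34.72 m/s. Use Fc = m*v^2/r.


Fc = m * v^2 / r
v^2 = 34.72^2 = 1205.4784
Fc = 110.92 * 1205.4784 / 27.26
Fc = 133711.6641 / 27.26 = 4905.05 N

4905.05 N


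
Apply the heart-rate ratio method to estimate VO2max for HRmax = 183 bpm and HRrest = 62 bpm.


VO2max = 15.3 * HRmax / HRrest
VO2max = 15.3 * 183 / 62
VO2max = 2799.9 / 62 = 45.1597 mL/kg/min

45.1597 mL/kg/min


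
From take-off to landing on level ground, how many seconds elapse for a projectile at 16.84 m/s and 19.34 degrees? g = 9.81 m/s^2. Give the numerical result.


T = 2*v*sin(theta)/g
sin(theta) = sin(19.34 deg) = 0.3312
T = 2*16.84*0.3312 / 9.81
T = 11.1539 / 9.81 = 1.137 s

1.137 s


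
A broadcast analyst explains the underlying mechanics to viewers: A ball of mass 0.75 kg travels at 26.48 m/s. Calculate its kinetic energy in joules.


KE = 0.5 * m * v^2
KE = 0.5 * 0.75 * 26.48^2
KE = 0.5 * 0.75 * 701.1904 = 262.9464 J

262.9464 J


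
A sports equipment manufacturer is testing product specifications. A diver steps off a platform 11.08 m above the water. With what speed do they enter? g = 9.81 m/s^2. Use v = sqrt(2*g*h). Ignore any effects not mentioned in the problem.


v = sqrt(2 * g * h)
v = sqrt(2 * 9.81 * 11.08)
v = sqrt(217.3896) = 14.7441 m/s

14.7441 m/s


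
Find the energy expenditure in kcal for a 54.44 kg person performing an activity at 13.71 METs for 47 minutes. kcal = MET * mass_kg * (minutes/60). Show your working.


kcal = MET * mass * time_hr
Convert time: 47 min = 0.7833 hr
kcal = 13.71 * 54.44 * 0.7833
kcal = 584.6584 kcal

584.6584 kcal


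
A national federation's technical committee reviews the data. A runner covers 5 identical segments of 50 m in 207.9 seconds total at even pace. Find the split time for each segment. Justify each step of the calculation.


Split time = total_time / n_laps = 207.9 / 5
Split time = 41.58 s per lap

41.58 s


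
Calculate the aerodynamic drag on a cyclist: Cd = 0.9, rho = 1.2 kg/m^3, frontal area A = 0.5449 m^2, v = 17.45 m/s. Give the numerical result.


Fd = 0.5 * Cd * rho * A * v^2
Fd = 0.5 * 0.9 * 1.2 * 0.5449 * 17.45^2
v^2 = 304.5025
Fd = 0.5 * 0.9 * 1.2 * 0.5449 * 304.5025 = 89.5986 N

89.5986 N


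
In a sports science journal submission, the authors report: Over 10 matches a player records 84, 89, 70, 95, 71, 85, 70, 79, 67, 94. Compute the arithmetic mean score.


Average = sum / n
Sum = 804
Average = 804 / 10 = 80.4

80.4


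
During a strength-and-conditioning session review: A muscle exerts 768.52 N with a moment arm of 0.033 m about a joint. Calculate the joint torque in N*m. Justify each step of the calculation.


tau = F * d
tau = 768.52 * 0.033
tau = 25.3612 N*m

25.3612 N*m


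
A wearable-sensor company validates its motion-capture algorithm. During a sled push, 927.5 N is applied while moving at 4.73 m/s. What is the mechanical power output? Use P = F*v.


P = F * v
P = 927.5 * 4.73
P = 4387.075 W

4387.075 W


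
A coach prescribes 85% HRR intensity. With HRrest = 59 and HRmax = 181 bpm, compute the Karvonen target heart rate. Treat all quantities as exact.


Target = HRrest + pct*(HRmax - HRrest)
Heart rate reserve = HRmax - HRrest = 181 - 59 = 122 bpm
Fraction = 85% = 0.85
Target = 59 + 0.85 * 122
Target = 59 + 103.7 = 162.7 bpm

162.7 bpm


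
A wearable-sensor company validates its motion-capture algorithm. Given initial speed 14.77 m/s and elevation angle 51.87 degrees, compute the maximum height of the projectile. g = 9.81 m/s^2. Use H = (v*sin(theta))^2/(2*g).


H = (v*sin(theta))^2 / (2*g)
vy = v*sin(theta) = 14.77 * sin(51.87 deg) = 11.6183 m/s
H = vy^2 / (2*g) = 134.9839 / (2*9.81)
H = 134.9839 / 19.62 = 6.8799 m

6.8799 m


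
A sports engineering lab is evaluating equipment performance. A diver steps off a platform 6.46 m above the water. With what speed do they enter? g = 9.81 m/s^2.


v = sqrt(2 * g * h)
v = sqrt(2 * 9.81 * 6.46)
v = sqrt(126.7452) = 11.2581 m/s

11.2581 m/s


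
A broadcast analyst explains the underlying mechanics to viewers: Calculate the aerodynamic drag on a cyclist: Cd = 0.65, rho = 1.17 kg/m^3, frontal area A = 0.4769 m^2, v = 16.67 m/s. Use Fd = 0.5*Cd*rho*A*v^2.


Fd = 0.5 * Cd * rho * A * v^2
Fd = 0.5 * 0.65 * 1.17 * 0.4769 * 16.67^2
v^2 = 277.8889
Fd = 0.5 * 0.65 * 1.17 * 0.4769 * 277.8889 = 50.3927 N

50.3927 N


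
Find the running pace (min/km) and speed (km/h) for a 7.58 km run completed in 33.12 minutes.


Pace = time / distance = 33.12 min / 7.58 km = 4.3694 min/km
Speed = distance / time_in_hours = 7.58 / 0.552 hr
Speed = 13.7319 km/h

4.3694 min/km, 13.7319 km/h


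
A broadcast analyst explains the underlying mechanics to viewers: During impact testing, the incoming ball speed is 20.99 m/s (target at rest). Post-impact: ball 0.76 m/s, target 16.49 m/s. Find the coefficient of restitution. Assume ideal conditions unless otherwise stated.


e = (v2_after - v1_after) / (v1_before - v2_before)
Numerator = 16.49 - 0.76 = 15.73
Denominator = 20.99 - 0 = 20.99
e = 15.73 / 20.99 = 0.7494

0.7494


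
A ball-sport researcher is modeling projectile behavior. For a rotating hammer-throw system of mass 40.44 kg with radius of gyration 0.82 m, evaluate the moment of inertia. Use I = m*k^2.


I = m * k^2
I = 40.44 * 0.82^2
I = 40.44 * 0.6724 = 27.1919 kg*m^2

27.1919 kg*m^2


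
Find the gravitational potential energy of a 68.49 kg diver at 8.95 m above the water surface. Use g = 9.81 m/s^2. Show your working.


PE = m * g * h
PE = 68.49 * 9.81 * 8.95
PE = 671.8869 * 8.95 = 6013.3878 J

6013.3878 J


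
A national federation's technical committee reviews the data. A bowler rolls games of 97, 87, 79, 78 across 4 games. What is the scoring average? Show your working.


Average = sum / n
Sum = 341
Average = 341 / 4 = 85.25

85.25


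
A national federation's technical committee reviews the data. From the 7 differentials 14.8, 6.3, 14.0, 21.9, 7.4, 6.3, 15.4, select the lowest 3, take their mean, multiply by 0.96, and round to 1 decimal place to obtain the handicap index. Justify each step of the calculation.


All differentials: 14.8, 6.3, 14.0, 21.9, 7.4, 6.3, 15.4
Sorted: 6.3, 6.3, 7.4, 14.0, 14.8, 15.4, 21.9
Best 3: 6.3, 6.3, 7.4
Average of best = 20 / 3 = 6.6667
Raw index = 6.6667 * 0.96 = 6.4
Handicap index = round(6.4, 1) = 6.4

6.4
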